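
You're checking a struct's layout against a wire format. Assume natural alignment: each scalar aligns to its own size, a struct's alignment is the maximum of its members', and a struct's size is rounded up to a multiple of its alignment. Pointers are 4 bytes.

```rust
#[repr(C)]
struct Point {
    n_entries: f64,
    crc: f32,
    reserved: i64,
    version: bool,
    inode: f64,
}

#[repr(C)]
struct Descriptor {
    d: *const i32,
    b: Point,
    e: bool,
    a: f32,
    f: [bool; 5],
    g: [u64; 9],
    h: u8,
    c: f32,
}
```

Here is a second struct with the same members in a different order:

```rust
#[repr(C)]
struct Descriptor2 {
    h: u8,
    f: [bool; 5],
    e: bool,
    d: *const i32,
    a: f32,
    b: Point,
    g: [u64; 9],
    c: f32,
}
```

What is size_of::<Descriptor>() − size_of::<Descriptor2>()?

Point: @0: n_entries [8B, align 8] → 8; @8: crc [4B, align 4] → 12; +4 pad (align 8); @16: reserved [8B, align 8] → 24; @24: version [1B, align 1] → 25; +7 pad (align 8); @32: inode [8B, align 8] → 40; size 40, align 8
@0: d [4B, align 4] → 4
+4 pad (align 8)
@8: b [40B, align 8] → 48
@48: e [1B, align 1] → 49
+3 pad (align 4)
@52: a [4B, align 4] → 56
@56: f [5B, align 1] → 61
+3 pad (align 8)
@64: g [72B, align 8] → 136
@136: h [1B, align 1] → 137
+3 pad (align 4)
@140: c [4B, align 4] → 144
size 144, align 8
— Descriptor2 —
@0: h [1B, align 1] → 1
@1: f [5B, align 1] → 6
@6: e [1B, align 1] → 7
+1 pad (align 4)
@8: d [4B, align 4] → 12
@12: a [4B, align 4] → 16
@16: b [40B, align 8] → 56
@56: g [72B, align 8] → 128
@128: c [4B, align 4] → 132
+4 tail pad (align 8)
size 136, align 8
144 − 136 = 8

8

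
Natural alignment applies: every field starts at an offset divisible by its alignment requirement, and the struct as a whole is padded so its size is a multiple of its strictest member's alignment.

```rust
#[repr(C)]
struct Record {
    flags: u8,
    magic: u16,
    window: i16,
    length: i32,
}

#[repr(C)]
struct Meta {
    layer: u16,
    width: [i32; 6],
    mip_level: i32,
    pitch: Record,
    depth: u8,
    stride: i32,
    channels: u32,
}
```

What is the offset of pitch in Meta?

32

Record: 0..1  flags  (1B, 1-aligned); 1..2  -- padding (1B); 2..4  magic  (2B, 2-aligned); 4..6  window  (2B, 2-aligned); 6..8  -- padding (2B); 8..12  length  (4B, 4-aligned); sizeof = 12, alignof = 4
0..2  layer  (2B, 2-aligned)
2..4  -- padding (2B)
4..28  width  (24B, 4-aligned)
28..32  mip_level  (4B, 4-aligned)
32..44  pitch  (12B, 4-aligned)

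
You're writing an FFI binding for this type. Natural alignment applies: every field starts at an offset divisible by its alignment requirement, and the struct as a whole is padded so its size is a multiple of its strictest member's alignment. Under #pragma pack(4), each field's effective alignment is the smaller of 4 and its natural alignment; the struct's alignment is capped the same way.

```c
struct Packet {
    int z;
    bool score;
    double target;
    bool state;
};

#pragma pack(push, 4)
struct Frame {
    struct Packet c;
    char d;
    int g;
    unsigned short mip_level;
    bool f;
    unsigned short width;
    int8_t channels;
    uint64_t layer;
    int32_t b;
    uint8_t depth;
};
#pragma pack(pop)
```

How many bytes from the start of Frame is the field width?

Packet: 0..4  z  (4B, 4-aligned); 4..5  score  (1B, 1-aligned); 5..8  -- padding (3B); 8..16  target  (8B, 8-aligned); 16..17  state  (1B, 1-aligned); 17..24  -- tail padding (7B); sizeof = 24, alignof = 8
0..24  c  (24B, 4-aligned)
24..25  d  (1B, 1-aligned)
25..28  -- padding (3B)
28..32  g  (4B, 4-aligned)
32..34  mip_level  (2B, 2-aligned)
34..35  f  (1B, 1-aligned)
35..36  -- padding (1B)
36..38  width  (2B, 2-aligned)

36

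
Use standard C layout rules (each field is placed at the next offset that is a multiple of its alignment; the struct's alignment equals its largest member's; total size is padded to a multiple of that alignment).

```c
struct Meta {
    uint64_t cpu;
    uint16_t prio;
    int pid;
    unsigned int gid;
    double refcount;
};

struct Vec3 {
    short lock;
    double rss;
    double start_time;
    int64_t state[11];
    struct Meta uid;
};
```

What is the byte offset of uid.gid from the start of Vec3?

Meta: @0: cpu [8B, align 8] → 8; @8: prio [2B, align 2] → 10; +2 pad (align 4); @12: pid [4B, align 4] → 16; @16: gid [4B, align 4] → 20; +4 pad (align 8); @24: refcount [8B, align 8] → 32; size 32, align 8
@0: lock [2B, align 2] → 2
+6 pad (align 8)
@8: rss [8B, align 8] → 16
@16: start_time [8B, align 8] → 24
@24: state [88B, align 8] → 112
@112: uid [32B, align 8] → 144
within Meta: gid at 16
112 + 16 = 128

128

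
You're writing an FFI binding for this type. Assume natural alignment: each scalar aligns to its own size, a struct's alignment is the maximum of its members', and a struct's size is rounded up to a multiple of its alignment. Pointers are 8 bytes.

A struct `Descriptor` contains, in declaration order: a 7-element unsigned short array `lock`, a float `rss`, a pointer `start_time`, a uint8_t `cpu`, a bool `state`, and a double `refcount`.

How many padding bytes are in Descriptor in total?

0..14  lock  (14B, 2-aligned)
14..16  -- padding (2B)
16..20  rss  (4B, 4-aligned)
20..24  -- padding (4B)
24..32  start_time  (8B, 8-aligned)
32..33  cpu  (1B, 1-aligned)
33..34  state  (1B, 1-aligned)
34..40  -- padding (6B)
40..48  refcount  (8B, 8-aligned)
sizeof = 48, alignof = 8
data bytes 36, size 48 → padding 12

12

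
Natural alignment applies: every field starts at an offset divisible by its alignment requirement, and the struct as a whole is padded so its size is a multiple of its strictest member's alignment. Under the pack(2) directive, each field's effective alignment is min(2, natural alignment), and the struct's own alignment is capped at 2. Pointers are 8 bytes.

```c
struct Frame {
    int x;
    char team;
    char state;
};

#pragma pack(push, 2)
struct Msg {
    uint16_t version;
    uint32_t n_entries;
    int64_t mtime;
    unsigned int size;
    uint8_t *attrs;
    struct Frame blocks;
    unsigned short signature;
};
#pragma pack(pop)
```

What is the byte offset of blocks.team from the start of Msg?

Frame: @0: x [4B, align 4] → 4; @4: team [1B, align 1] → 5; @5: state [1B, align 1] → 6; +2 tail pad (align 4); size 8, align 4
@0: version [2B, align 2] → 2
@2: n_entries [4B, align 2] → 6
@6: mtime [8B, align 2] → 14
@14: size [4B, align 2] → 18
@18: attrs [8B, align 2] → 26
@26: blocks [8B, align 2] → 34
within Frame: team at 4
26 + 4 = 30

30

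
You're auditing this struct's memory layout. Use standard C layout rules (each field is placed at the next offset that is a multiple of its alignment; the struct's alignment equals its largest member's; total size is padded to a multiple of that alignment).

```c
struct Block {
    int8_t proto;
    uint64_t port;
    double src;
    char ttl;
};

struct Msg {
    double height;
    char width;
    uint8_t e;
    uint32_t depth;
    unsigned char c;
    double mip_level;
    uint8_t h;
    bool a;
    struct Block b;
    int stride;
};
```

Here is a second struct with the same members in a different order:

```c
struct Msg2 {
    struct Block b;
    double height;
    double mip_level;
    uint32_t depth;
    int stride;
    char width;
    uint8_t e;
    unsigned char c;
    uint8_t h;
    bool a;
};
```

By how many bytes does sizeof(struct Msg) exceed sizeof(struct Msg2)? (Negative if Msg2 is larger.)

16

Block: 0..1  proto  (1B, 1-aligned); 1..8  -- padding (7B); 8..16  port  (8B, 8-aligned); 16..24  src  (8B, 8-aligned); 24..25  ttl  (1B, 1-aligned); 25..32  -- tail padding (7B); sizeof = 32, alignof = 8
0..8  height  (8B, 8-aligned)
8..9  width  (1B, 1-aligned)
9..10  e  (1B, 1-aligned)
10..12  -- padding (2B)
12..16  depth  (4B, 4-aligned)
16..17  c  (1B, 1-aligned)
17..24  -- padding (7B)
24..32  mip_level  (8B, 8-aligned)
32..33  h  (1B, 1-aligned)
33..34  a  (1B, 1-aligned)
34..40  -- padding (6B)
40..72  b  (32B, 8-aligned)
72..76  stride  (4B, 4-aligned)
76..80  -- tail padding (4B)
sizeof = 80, alignof = 8
— Msg2 —
0..32  b  (32B, 8-aligned)
32..40  height  (8B, 8-aligned)
40..48  mip_level  (8B, 8-aligned)
48..52  depth  (4B, 4-aligned)
52..56  stride  (4B, 4-aligned)
56..57  width  (1B, 1-aligned)
57..58  e  (1B, 1-aligned)
58..59  c  (1B, 1-aligned)
59..60  h  (1B, 1-aligned)
60..61  a  (1B, 1-aligned)
61..64  -- tail padding (3B)
sizeof = 64, alignof = 8
80 − 64 = 16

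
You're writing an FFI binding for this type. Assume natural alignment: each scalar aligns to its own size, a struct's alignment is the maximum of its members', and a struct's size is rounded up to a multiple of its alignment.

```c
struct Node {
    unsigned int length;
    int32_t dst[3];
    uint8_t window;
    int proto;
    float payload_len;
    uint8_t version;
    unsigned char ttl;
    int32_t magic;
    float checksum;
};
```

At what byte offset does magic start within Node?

32

0..4  length  (4B, 4-aligned)
4..16  dst  (12B, 4-aligned)
16..17  window  (1B, 1-aligned)
17..20  -- padding (3B)
20..24  proto  (4B, 4-aligned)
24..28  payload_len  (4B, 4-aligned)
28..29  version  (1B, 1-aligned)
29..30  ttl  (1B, 1-aligned)
30..32  -- padding (2B)
32..36  magic  (4B, 4-aligned)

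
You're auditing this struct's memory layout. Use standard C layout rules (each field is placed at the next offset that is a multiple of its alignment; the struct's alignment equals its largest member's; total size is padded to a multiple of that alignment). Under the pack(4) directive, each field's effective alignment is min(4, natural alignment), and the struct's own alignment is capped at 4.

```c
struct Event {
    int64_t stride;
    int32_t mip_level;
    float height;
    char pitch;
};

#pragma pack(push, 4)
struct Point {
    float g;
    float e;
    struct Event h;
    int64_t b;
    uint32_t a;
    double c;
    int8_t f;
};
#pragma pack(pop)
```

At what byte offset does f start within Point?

52

Event: stride at 0 (size 8, align 8) → ends 8; mip_level at 8 (size 4, align 4) → ends 12; height at 12 (size 4, align 4) → ends 16; pitch at 16 (size 1, align 1) → ends 17; tail pad 7 to reach multiple of 8; total 24 bytes, alignment 8
g at 0 (size 4, align 4) → ends 4
e at 4 (size 4, align 4) → ends 8
h at 8 (size 24, align 4) → ends 32
b at 32 (size 8, align 4) → ends 40
a at 40 (size 4, align 4) → ends 44
c at 44 (size 8, align 4) → ends 52
f at 52 (size 1, align 1) → ends 53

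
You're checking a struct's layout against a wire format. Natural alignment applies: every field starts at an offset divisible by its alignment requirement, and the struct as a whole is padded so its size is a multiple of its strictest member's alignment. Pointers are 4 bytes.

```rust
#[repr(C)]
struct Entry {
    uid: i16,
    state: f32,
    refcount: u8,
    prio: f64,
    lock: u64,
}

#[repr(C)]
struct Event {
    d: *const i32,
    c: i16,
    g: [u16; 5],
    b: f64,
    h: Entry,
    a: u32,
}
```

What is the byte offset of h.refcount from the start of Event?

Entry: @0: uid [2B, align 2] → 2; +2 pad (align 4); @4: state [4B, align 4] → 8; @8: refcount [1B, align 1] → 9; +7 pad (align 8); @16: prio [8B, align 8] → 24; @24: lock [8B, align 8] → 32; size 32, align 8
@0: d [4B, align 4] → 4
@4: c [2B, align 2] → 6
@6: g [10B, align 2] → 16
@16: b [8B, align 8] → 24
@24: h [32B, align 8] → 56
within Entry: refcount at 8
24 + 8 = 32

32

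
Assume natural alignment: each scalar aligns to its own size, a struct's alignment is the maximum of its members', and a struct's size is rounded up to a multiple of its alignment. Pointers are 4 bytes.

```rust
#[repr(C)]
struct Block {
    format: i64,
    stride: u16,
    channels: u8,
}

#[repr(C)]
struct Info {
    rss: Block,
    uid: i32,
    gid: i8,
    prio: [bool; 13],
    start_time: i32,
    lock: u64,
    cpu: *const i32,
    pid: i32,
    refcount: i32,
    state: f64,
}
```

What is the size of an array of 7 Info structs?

504

Block: format at 0 (size 8, align 8) → ends 8; stride at 8 (size 2, align 2) → ends 10; channels at 10 (size 1, align 1) → ends 11; tail pad 5 to reach multiple of 8; total 16 bytes, alignment 8
rss at 0 (size 16, align 8) → ends 16
uid at 16 (size 4, align 4) → ends 20
gid at 20 (size 1, align 1) → ends 21
prio at 21 (size 13, align 1) → ends 34
pad 2 to align 4 for start_time
start_time at 36 (size 4, align 4) → ends 40
lock at 40 (size 8, align 8) → ends 48
cpu at 48 (size 4, align 4) → ends 52
pid at 52 (size 4, align 4) → ends 56
refcount at 56 (size 4, align 4) → ends 60
pad 4 to align 8 for state
state at 64 (size 8, align 8) → ends 72
total 72 bytes, alignment 8
array of 7: 7 × 72 = 504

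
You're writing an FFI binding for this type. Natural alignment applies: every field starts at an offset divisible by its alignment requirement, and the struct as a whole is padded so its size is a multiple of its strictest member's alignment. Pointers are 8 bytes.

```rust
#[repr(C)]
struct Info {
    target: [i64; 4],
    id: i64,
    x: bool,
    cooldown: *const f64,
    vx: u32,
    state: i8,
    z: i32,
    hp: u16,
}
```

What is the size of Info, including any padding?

0..32  target  (32B, 8-aligned)
32..40  id  (8B, 8-aligned)
40..41  x  (1B, 1-aligned)
41..48  -- padding (7B)
48..56  cooldown  (8B, 8-aligned)
56..60  vx  (4B, 4-aligned)
60..61  state  (1B, 1-aligned)
61..64  -- padding (3B)
64..68  z  (4B, 4-aligned)
68..70  hp  (2B, 2-aligned)
70..72  -- tail padding (2B)
sizeof = 72, alignof = 8

72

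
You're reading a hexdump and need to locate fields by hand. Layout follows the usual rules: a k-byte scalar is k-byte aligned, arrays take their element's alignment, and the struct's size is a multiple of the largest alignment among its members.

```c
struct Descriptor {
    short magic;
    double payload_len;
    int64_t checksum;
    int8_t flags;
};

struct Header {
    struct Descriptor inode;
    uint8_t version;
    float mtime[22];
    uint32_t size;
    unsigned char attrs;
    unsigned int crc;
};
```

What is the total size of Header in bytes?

136 bytes

Descriptor: 0..2  magic  (2B, 2-aligned); 2..8  -- padding (6B); 8..16  payload_len  (8B, 8-aligned); 16..24  checksum  (8B, 8-aligned); 24..25  flags  (1B, 1-aligned); 25..32  -- tail padding (7B); sizeof = 32, alignof = 8
0..32  inode  (32B, 8-aligned)
32..33  version  (1B, 1-aligned)
33..36  -- padding (3B)
36..124  mtime  (88B, 4-aligned)
124..128  size  (4B, 4-aligned)
128..129  attrs  (1B, 1-aligned)
129..132  -- padding (3B)
132..136  crc  (4B, 4-aligned)
sizeof = 136, alignof = 8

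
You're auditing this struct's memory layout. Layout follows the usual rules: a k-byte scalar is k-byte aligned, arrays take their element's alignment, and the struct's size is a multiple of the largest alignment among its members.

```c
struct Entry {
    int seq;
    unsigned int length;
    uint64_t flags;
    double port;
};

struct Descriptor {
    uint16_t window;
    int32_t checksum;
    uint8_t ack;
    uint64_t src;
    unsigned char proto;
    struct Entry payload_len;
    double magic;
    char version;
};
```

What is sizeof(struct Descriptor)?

72

Entry: @0: seq [4B, align 4] → 4; @4: length [4B, align 4] → 8; @8: flags [8B, align 8] → 16; @16: port [8B, align 8] → 24; size 24, align 8
@0: window [2B, align 2] → 2
+2 pad (align 4)
@4: checksum [4B, align 4] → 8
@8: ack [1B, align 1] → 9
+7 pad (align 8)
@16: src [8B, align 8] → 24
@24: proto [1B, align 1] → 25
+7 pad (align 8)
@32: payload_len [24B, align 8] → 56
@56: magic [8B, align 8] → 64
@64: version [1B, align 1] → 65
+7 tail pad (align 8)
size 72, align 8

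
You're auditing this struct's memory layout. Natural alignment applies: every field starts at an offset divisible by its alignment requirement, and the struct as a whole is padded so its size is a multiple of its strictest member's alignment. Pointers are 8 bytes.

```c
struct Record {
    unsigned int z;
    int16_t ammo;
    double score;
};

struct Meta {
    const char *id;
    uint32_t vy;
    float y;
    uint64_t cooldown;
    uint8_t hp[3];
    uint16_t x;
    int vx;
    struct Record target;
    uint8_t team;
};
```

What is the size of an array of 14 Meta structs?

896

Record: z at 0 (size 4, align 4) → ends 4; ammo at 4 (size 2, align 2) → ends 6; pad 2 to align 8 for score; score at 8 (size 8, align 8) → ends 16; total 16 bytes, alignment 8
id at 0 (size 8, align 8) → ends 8
vy at 8 (size 4, align 4) → ends 12
y at 12 (size 4, align 4) → ends 16
cooldown at 16 (size 8, align 8) → ends 24
hp at 24 (size 3, align 1) → ends 27
pad 1 to align 2 for x
x at 28 (size 2, align 2) → ends 30
pad 2 to align 4 for vx
vx at 32 (size 4, align 4) → ends 36
pad 4 to align 8 for target
target at 40 (size 16, align 8) → ends 56
team at 56 (size 1, align 1) → ends 57
tail pad 7 to reach multiple of 8
total 64 bytes, alignment 8
array of 14: 14 × 64 = 896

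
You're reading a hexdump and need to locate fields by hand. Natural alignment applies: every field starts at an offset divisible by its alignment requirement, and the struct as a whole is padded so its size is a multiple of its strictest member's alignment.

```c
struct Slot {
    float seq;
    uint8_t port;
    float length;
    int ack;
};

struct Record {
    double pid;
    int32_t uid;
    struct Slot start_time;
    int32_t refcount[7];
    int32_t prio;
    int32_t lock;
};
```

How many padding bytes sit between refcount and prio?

0

Slot: seq at 0 (size 4, align 4) → ends 4; port at 4 (size 1, align 1) → ends 5; pad 3 to align 4 for length; length at 8 (size 4, align 4) → ends 12; ack at 12 (size 4, align 4) → ends 16; total 16 bytes, alignment 4
pid at 0 (size 8, align 8) → ends 8
uid at 8 (size 4, align 4) → ends 12
start_time at 12 (size 16, align 4) → ends 28
refcount at 28 (size 28, align 4) → ends 56
prio at 56 (size 4, align 4) → ends 60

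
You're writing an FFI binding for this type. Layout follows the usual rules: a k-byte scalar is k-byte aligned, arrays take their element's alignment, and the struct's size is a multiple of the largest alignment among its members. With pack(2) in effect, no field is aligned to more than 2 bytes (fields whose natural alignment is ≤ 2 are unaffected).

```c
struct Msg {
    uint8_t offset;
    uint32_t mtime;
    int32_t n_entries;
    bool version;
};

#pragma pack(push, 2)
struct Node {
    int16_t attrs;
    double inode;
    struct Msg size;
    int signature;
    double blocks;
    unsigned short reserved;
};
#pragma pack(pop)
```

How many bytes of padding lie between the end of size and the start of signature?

Msg: @0: offset [1B, align 1] → 1; +3 pad (align 4); @4: mtime [4B, align 4] → 8; @8: n_entries [4B, align 4] → 12; @12: version [1B, align 1] → 13; +3 tail pad (align 4); size 16, align 4
@0: attrs [2B, align 2] → 2
@2: inode [8B, align 2] → 10
@10: size [16B, align 2] → 26
@26: signature [4B, align 2] → 30

0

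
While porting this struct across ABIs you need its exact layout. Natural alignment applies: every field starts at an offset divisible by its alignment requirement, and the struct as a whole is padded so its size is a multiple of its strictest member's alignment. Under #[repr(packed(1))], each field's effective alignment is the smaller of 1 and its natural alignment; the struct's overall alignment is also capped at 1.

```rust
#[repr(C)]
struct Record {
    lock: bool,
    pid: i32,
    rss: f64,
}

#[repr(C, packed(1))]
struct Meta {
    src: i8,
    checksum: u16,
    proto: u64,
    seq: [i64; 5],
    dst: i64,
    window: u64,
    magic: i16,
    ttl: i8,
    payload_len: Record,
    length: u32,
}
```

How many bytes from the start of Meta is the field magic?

67

Record: lock at 0 (size 1, align 1) → ends 1; pad 3 to align 4 for pid; pid at 4 (size 4, align 4) → ends 8; rss at 8 (size 8, align 8) → ends 16; total 16 bytes, alignment 8
src at 0 (size 1, align 1) → ends 1
checksum at 1 (size 2, align 1) → ends 3
proto at 3 (size 8, align 1) → ends 11
seq at 11 (size 40, align 1) → ends 51
dst at 51 (size 8, align 1) → ends 59
window at 59 (size 8, align 1) → ends 67
magic at 67 (size 2, align 1) → ends 69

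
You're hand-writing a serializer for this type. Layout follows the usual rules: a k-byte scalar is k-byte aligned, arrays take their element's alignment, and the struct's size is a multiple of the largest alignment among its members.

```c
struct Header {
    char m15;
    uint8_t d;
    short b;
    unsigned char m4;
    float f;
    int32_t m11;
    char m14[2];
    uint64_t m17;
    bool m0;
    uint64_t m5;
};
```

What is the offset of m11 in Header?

@0: m15 [1B, align 1] → 1
@1: d [1B, align 1] → 2
@2: b [2B, align 2] → 4
@4: m4 [1B, align 1] → 5
+3 pad (align 4)
@8: f [4B, align 4] → 12
@12: m11 [4B, align 4] → 16

12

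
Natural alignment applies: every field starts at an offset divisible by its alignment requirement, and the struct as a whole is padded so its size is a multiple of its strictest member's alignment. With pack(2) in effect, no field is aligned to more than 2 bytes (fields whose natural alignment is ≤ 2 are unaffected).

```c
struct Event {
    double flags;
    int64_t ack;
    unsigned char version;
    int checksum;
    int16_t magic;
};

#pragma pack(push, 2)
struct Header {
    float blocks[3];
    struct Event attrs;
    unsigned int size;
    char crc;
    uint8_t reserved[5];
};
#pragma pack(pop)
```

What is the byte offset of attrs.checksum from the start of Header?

Event: 0..8  flags  (8B, 8-aligned); 8..16  ack  (8B, 8-aligned); 16..17  version  (1B, 1-aligned); 17..20  -- padding (3B); 20..24  checksum  (4B, 4-aligned); 24..26  magic  (2B, 2-aligned); 26..32  -- tail padding (6B); sizeof = 32, alignof = 8
0..12  blocks  (12B, 2-aligned)
12..44  attrs  (32B, 2-aligned)
within Event: checksum at 20
12 + 20 = 32

32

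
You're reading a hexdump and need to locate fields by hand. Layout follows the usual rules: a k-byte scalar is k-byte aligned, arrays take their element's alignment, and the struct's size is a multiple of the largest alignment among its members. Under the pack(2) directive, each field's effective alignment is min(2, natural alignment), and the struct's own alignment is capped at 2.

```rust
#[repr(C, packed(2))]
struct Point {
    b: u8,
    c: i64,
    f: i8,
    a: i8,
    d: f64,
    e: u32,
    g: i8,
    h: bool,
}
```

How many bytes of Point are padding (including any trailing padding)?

1

b at 0 (size 1, align 1) → ends 1
pad 1 to align 2 for c
c at 2 (size 8, align 2) → ends 10
f at 10 (size 1, align 1) → ends 11
a at 11 (size 1, align 1) → ends 12
d at 12 (size 8, align 2) → ends 20
e at 20 (size 4, align 2) → ends 24
g at 24 (size 1, align 1) → ends 25
h at 25 (size 1, align 1) → ends 26
total 26 bytes, alignment 2
data bytes 25, size 26 → padding 1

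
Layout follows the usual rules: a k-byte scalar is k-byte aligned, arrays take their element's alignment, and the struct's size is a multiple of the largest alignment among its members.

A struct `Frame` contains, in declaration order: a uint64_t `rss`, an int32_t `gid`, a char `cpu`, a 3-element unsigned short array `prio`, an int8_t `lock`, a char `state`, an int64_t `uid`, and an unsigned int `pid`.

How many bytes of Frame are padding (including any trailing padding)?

7

rss at 0 (size 8, align 8) → ends 8
gid at 8 (size 4, align 4) → ends 12
cpu at 12 (size 1, align 1) → ends 13
pad 1 to align 2 for prio
prio at 14 (size 6, align 2) → ends 20
lock at 20 (size 1, align 1) → ends 21
state at 21 (size 1, align 1) → ends 22
pad 2 to align 8 for uid
uid at 24 (size 8, align 8) → ends 32
pid at 32 (size 4, align 4) → ends 36
tail pad 4 to reach multiple of 8
total 40 bytes, alignment 8
data bytes 33, size 40 → padding 7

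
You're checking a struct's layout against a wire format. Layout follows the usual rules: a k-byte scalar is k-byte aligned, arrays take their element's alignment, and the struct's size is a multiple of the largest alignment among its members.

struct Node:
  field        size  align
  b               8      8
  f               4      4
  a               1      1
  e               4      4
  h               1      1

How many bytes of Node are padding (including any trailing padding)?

@0: b [8B, align 8] → 8
@8: f [4B, align 4] → 12
@12: a [1B, align 1] → 13
+3 pad (align 4)
@16: e [4B, align 4] → 20
@20: h [1B, align 1] → 21
+3 tail pad (align 8)
size 24, align 8
data bytes 18, size 24 → padding 6

6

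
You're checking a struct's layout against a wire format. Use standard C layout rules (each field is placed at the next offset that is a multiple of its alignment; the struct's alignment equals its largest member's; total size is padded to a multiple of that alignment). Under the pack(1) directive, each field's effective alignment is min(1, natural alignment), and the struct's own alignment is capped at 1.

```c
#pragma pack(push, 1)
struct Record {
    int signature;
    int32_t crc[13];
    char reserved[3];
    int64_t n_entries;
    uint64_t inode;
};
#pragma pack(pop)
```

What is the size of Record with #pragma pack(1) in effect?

@0: signature [4B, align 1] → 4
@4: crc [52B, align 1] → 56
@56: reserved [3B, align 1] → 59
@59: n_entries [8B, align 1] → 67
@67: inode [8B, align 1] → 75
size 75, align 1

75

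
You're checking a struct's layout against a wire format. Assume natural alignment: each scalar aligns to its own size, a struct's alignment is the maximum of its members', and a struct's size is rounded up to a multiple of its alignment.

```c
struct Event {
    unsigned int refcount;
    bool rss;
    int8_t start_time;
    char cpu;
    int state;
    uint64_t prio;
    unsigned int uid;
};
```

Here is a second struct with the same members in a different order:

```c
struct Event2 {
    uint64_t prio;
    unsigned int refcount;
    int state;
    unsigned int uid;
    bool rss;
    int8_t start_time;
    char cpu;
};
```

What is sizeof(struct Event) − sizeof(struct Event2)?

0..4  refcount  (4B, 4-aligned)
4..5  rss  (1B, 1-aligned)
5..6  start_time  (1B, 1-aligned)
6..7  cpu  (1B, 1-aligned)
7..8  -- padding (1B)
8..12  state  (4B, 4-aligned)
12..16  -- padding (4B)
16..24  prio  (8B, 8-aligned)
24..28  uid  (4B, 4-aligned)
28..32  -- tail padding (4B)
sizeof = 32, alignof = 8
— Event2 —
0..8  prio  (8B, 8-aligned)
8..12  refcount  (4B, 4-aligned)
12..16  state  (4B, 4-aligned)
16..20  uid  (4B, 4-aligned)
20..21  rss  (1B, 1-aligned)
21..22  start_time  (1B, 1-aligned)
22..23  cpu  (1B, 1-aligned)
23..24  -- tail padding (1B)
sizeof = 24, alignof = 8
32 − 24 = 8

8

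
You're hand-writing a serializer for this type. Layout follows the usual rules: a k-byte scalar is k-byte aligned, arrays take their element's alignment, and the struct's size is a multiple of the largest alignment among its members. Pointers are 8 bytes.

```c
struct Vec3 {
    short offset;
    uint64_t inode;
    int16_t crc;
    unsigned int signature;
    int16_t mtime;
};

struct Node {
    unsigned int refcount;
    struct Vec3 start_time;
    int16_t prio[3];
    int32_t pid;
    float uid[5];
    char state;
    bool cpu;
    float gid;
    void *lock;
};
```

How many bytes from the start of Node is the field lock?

80

Vec3: offset at 0 (size 2, align 2) → ends 2; pad 6 to align 8 for inode; inode at 8 (size 8, align 8) → ends 16; crc at 16 (size 2, align 2) → ends 18; pad 2 to align 4 for signature; signature at 20 (size 4, align 4) → ends 24; mtime at 24 (size 2, align 2) → ends 26; tail pad 6 to reach multiple of 8; total 32 bytes, alignment 8
refcount at 0 (size 4, align 4) → ends 4
pad 4 to align 8 for start_time
start_time at 8 (size 32, align 8) → ends 40
prio at 40 (size 6, align 2) → ends 46
pad 2 to align 4 for pid
pid at 48 (size 4, align 4) → ends 52
uid at 52 (size 20, align 4) → ends 72
state at 72 (size 1, align 1) → ends 73
cpu at 73 (size 1, align 1) → ends 74
pad 2 to align 4 for gid
gid at 76 (size 4, align 4) → ends 80
lock at 80 (size 8, align 8) → ends 88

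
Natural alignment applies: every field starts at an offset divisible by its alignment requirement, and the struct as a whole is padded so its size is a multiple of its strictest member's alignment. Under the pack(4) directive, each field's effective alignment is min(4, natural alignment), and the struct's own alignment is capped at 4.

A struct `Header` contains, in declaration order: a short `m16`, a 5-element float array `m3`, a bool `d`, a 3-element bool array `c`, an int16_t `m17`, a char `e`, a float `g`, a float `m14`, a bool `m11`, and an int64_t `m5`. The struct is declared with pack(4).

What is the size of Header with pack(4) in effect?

52

m16 at 0 (size 2, align 2) → ends 2
pad 2 to align 4 for m3
m3 at 4 (size 20, align 4) → ends 24
d at 24 (size 1, align 1) → ends 25
c at 25 (size 3, align 1) → ends 28
m17 at 28 (size 2, align 2) → ends 30
e at 30 (size 1, align 1) → ends 31
pad 1 to align 4 for g
g at 32 (size 4, align 4) → ends 36
m14 at 36 (size 4, align 4) → ends 40
m11 at 40 (size 1, align 1) → ends 41
pad 3 to align 4 for m5
m5 at 44 (size 8, align 4) → ends 52
total 52 bytes, alignment 4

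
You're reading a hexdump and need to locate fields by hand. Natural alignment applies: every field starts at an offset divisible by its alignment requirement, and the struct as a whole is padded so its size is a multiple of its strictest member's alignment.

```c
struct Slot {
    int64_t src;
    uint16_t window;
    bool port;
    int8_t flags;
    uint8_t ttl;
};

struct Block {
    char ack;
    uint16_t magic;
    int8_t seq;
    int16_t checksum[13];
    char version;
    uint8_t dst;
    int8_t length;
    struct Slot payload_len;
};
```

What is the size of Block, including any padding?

Slot: 0..8  src  (8B, 8-aligned); 8..10  window  (2B, 2-aligned); 10..11  port  (1B, 1-aligned); 11..12  flags  (1B, 1-aligned); 12..13  ttl  (1B, 1-aligned); 13..16  -- tail padding (3B); sizeof = 16, alignof = 8
0..1  ack  (1B, 1-aligned)
1..2  -- padding (1B)
2..4  magic  (2B, 2-aligned)
4..5  seq  (1B, 1-aligned)
5..6  -- padding (1B)
6..32  checksum  (26B, 2-aligned)
32..33  version  (1B, 1-aligned)
33..34  dst  (1B, 1-aligned)
34..35  length  (1B, 1-aligned)
35..40  -- padding (5B)
40..56  payload_len  (16B, 8-aligned)
sizeof = 56, alignof = 8

56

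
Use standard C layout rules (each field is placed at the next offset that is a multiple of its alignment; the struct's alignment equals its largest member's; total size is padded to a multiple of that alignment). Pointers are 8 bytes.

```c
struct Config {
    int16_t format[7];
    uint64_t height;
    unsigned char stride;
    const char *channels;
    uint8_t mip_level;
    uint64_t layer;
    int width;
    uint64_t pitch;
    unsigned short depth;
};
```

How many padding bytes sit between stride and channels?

@0: format [14B, align 2] → 14
+2 pad (align 8)
@16: height [8B, align 8] → 24
@24: stride [1B, align 1] → 25
+7 pad (align 8)
@32: channels [8B, align 8] → 40

7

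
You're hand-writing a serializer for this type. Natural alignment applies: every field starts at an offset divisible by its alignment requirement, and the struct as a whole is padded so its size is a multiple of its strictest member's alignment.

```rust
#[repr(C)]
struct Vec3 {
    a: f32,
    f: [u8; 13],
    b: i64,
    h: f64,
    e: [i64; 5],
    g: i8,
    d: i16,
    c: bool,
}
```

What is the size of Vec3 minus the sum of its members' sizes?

11

@0: a [4B, align 4] → 4
@4: f [13B, align 1] → 17
+7 pad (align 8)
@24: b [8B, align 8] → 32
@32: h [8B, align 8] → 40
@40: e [40B, align 8] → 80
@80: g [1B, align 1] → 81
+1 pad (align 2)
@82: d [2B, align 2] → 84
@84: c [1B, align 1] → 85
+3 tail pad (align 8)
size 88, align 8
data bytes 77, size 88 → padding 11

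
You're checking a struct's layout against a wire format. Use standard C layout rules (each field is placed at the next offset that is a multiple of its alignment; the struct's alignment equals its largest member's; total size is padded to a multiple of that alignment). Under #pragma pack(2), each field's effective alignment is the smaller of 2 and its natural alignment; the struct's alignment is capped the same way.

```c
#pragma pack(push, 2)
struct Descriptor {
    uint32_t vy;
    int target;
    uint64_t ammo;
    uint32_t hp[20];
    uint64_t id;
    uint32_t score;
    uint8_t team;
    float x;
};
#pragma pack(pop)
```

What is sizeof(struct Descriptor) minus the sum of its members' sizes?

vy at 0 (size 4, align 2) → ends 4
target at 4 (size 4, align 2) → ends 8
ammo at 8 (size 8, align 2) → ends 16
hp at 16 (size 80, align 2) → ends 96
id at 96 (size 8, align 2) → ends 104
score at 104 (size 4, align 2) → ends 108
team at 108 (size 1, align 1) → ends 109
pad 1 to align 2 for x
x at 110 (size 4, align 2) → ends 114
total 114 bytes, alignment 2
data bytes 113, size 114 → padding 1

1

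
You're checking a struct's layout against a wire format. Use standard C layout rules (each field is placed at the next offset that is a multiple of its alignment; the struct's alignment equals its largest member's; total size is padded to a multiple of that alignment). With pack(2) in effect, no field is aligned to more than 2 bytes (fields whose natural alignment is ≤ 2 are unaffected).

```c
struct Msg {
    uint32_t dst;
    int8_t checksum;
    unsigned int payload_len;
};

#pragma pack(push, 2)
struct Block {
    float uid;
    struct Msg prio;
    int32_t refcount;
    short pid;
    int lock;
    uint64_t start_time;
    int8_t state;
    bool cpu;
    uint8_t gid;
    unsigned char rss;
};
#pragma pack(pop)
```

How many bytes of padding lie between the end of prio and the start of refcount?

Msg: dst at 0 (size 4, align 4) → ends 4; checksum at 4 (size 1, align 1) → ends 5; pad 3 to align 4 for payload_len; payload_len at 8 (size 4, align 4) → ends 12; total 12 bytes, alignment 4
uid at 0 (size 4, align 2) → ends 4
prio at 4 (size 12, align 2) → ends 16
refcount at 16 (size 4, align 2) → ends 20

0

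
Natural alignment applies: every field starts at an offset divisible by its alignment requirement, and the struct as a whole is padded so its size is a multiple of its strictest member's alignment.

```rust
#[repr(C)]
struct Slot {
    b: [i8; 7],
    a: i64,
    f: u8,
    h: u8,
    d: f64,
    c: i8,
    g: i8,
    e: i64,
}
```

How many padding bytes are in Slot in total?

0..7  b  (7B, 1-aligned)
7..8  -- padding (1B)
8..16  a  (8B, 8-aligned)
16..17  f  (1B, 1-aligned)
17..18  h  (1B, 1-aligned)
18..24  -- padding (6B)
24..32  d  (8B, 8-aligned)
32..33  c  (1B, 1-aligned)
33..34  g  (1B, 1-aligned)
34..40  -- padding (6B)
40..48  e  (8B, 8-aligned)
sizeof = 48, alignof = 8
data bytes 35, size 48 → padding 13

13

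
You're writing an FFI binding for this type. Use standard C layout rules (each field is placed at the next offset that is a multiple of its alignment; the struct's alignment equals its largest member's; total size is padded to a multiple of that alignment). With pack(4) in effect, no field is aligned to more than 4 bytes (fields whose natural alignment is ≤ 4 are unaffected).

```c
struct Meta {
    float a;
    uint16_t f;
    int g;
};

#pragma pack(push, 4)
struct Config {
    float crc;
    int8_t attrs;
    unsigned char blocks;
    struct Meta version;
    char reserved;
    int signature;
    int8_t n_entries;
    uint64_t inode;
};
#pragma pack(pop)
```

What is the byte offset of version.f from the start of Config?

12

Meta: @0: a [4B, align 4] → 4; @4: f [2B, align 2] → 6; +2 pad (align 4); @8: g [4B, align 4] → 12; size 12, align 4
@0: crc [4B, align 4] → 4
@4: attrs [1B, align 1] → 5
@5: blocks [1B, align 1] → 6
+2 pad (align 4)
@8: version [12B, align 4] → 20
within Meta: f at 4
8 + 4 = 12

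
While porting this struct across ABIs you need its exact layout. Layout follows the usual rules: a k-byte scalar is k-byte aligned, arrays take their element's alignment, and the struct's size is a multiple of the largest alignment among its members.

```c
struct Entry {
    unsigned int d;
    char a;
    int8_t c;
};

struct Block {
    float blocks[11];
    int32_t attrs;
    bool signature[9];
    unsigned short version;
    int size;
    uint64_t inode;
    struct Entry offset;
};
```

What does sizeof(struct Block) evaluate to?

Entry: d at 0 (size 4, align 4) → ends 4; a at 4 (size 1, align 1) → ends 5; c at 5 (size 1, align 1) → ends 6; tail pad 2 to reach multiple of 4; total 8 bytes, alignment 4
blocks at 0 (size 44, align 4) → ends 44
attrs at 44 (size 4, align 4) → ends 48
signature at 48 (size 9, align 1) → ends 57
pad 1 to align 2 for version
version at 58 (size 2, align 2) → ends 60
size at 60 (size 4, align 4) → ends 64
inode at 64 (size 8, align 8) → ends 72
offset at 72 (size 8, align 4) → ends 80
total 80 bytes, alignment 8

80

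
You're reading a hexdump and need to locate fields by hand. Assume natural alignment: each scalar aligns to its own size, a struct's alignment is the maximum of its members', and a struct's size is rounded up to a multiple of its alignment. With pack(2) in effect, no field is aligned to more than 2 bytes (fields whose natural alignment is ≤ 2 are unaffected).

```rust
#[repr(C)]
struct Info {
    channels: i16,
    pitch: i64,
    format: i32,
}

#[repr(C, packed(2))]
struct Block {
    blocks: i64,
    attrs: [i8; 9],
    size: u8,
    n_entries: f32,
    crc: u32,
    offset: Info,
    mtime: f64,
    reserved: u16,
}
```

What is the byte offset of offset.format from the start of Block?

42

Info: @0: channels [2B, align 2] → 2; +6 pad (align 8); @8: pitch [8B, align 8] → 16; @16: format [4B, align 4] → 20; +4 tail pad (align 8); size 24, align 8
@0: blocks [8B, align 2] → 8
@8: attrs [9B, align 1] → 17
@17: size [1B, align 1] → 18
@18: n_entries [4B, align 2] → 22
@22: crc [4B, align 2] → 26
@26: offset [24B, align 2] → 50
within Info: format at 16
26 + 16 = 42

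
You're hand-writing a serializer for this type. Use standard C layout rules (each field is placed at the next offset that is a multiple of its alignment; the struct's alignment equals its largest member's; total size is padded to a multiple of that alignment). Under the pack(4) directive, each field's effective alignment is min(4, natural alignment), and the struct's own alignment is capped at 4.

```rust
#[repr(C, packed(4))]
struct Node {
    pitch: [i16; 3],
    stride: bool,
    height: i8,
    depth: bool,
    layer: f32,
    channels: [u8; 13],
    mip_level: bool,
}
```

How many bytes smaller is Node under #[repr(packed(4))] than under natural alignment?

0

natural layout:
  pitch at 0 (size 6, align 2) → ends 6
  stride at 6 (size 1, align 1) → ends 7
  height at 7 (size 1, align 1) → ends 8
  depth at 8 (size 1, align 1) → ends 9
  pad 3 to align 4 for layer
  layer at 12 (size 4, align 4) → ends 16
  channels at 16 (size 13, align 1) → ends 29
  mip_level at 29 (size 1, align 1) → ends 30
  tail pad 2 to reach multiple of 4
  total 32 bytes, alignment 4
packed(4) layout:
  pitch at 0 (size 6, align 2) → ends 6
  stride at 6 (size 1, align 1) → ends 7
  height at 7 (size 1, align 1) → ends 8
  depth at 8 (size 1, align 1) → ends 9
  pad 3 to align 4 for layer
  layer at 12 (size 4, align 4) → ends 16
  channels at 16 (size 13, align 1) → ends 29
  mip_level at 29 (size 1, align 1) → ends 30
  tail pad 2 to reach multiple of 4
  total 32 bytes, alignment 4
32 − 32 = 0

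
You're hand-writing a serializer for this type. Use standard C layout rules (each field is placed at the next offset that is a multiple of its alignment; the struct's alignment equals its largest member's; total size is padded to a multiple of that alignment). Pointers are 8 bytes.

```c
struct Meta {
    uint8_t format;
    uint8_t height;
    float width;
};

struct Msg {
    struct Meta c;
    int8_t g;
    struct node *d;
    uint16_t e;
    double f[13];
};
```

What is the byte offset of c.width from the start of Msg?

4

Meta: @0: format [1B, align 1] → 1; @1: height [1B, align 1] → 2; +2 pad (align 4); @4: width [4B, align 4] → 8; size 8, align 4
@0: c [8B, align 4] → 8
within Meta: width at 4
0 + 4 = 4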